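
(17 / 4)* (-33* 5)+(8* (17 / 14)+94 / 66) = -690.11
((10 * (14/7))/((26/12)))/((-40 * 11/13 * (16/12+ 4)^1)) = -9/176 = -0.05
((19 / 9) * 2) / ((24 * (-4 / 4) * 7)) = -19 / 756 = -0.03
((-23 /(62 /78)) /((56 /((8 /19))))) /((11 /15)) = -13455 /45353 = -0.30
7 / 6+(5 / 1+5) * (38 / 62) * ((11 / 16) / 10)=2363 / 1488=1.59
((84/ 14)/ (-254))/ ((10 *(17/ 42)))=-63/ 10795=-0.01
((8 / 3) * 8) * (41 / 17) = 2624 / 51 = 51.45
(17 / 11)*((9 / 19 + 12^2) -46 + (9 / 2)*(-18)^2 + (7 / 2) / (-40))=40217019 / 16720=2405.32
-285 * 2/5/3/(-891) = 38/891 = 0.04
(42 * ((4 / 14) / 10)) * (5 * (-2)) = -12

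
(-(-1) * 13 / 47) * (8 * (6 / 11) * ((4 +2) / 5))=3744 / 2585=1.45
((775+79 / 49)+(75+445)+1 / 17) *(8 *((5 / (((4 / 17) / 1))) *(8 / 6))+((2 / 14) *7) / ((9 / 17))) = 130695367 / 441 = 296361.38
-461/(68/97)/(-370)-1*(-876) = 22084877/25160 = 877.78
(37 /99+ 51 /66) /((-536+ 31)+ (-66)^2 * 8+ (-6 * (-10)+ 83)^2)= 0.00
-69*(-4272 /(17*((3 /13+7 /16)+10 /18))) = 551805696 /38947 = 14168.12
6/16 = 3/8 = 0.38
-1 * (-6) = 6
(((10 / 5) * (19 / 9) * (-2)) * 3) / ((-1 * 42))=38 / 63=0.60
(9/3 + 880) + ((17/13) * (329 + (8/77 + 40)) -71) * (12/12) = 1295969/1001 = 1294.67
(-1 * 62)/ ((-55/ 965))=11966/ 11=1087.82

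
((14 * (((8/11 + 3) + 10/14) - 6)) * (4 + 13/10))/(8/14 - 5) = 8904/341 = 26.11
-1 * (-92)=92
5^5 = 3125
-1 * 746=-746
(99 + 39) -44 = 94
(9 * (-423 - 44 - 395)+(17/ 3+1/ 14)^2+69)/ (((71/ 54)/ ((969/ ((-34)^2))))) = -2309408865/ 473144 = -4880.99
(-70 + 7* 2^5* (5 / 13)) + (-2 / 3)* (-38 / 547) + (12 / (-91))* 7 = 325906 / 21333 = 15.28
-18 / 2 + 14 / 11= -85 / 11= -7.73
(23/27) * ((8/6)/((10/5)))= 46/81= 0.57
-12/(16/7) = -21/4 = -5.25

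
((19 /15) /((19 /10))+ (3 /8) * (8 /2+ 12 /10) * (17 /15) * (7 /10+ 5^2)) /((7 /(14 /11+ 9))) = 19480183 /231000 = 84.33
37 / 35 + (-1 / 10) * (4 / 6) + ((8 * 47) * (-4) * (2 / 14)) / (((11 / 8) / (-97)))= 17507704 / 1155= 15158.19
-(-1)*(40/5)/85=8/85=0.09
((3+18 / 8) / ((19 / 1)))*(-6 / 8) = -63 / 304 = -0.21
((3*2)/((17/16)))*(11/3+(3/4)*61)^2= 703298/51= 13790.16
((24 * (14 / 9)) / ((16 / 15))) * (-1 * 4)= -140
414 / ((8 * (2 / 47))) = 9729 / 8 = 1216.12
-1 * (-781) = 781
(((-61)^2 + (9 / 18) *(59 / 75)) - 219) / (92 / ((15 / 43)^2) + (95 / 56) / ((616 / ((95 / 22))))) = 598051874112 / 129099033121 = 4.63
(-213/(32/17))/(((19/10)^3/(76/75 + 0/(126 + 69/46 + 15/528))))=-6035/361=-16.72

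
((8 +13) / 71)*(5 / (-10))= -21 / 142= -0.15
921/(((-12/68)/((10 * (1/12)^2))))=-26095/72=-362.43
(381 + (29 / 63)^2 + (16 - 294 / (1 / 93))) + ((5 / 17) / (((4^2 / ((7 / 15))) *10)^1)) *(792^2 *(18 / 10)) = -43817335102 / 1686825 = -25976.22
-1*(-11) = 11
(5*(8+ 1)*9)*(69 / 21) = 9315 / 7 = 1330.71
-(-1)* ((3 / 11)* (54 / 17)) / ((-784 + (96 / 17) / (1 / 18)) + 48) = -81 / 59312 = -0.00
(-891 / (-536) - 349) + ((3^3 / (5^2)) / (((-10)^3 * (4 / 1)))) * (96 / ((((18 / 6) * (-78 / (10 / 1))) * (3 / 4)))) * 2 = -1512642761 / 4355000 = -347.33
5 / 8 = 0.62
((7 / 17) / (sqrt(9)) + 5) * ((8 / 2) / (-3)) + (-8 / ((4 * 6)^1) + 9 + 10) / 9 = -2192 / 459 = -4.78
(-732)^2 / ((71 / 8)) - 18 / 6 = 4286379 / 71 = 60371.54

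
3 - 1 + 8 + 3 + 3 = 16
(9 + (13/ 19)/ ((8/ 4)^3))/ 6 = 1381/ 912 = 1.51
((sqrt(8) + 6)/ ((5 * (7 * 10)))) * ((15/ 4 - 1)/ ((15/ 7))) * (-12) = -33/ 125 - 11 * sqrt(2)/ 125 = -0.39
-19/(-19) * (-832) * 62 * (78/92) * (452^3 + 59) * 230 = -928891971096960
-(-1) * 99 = 99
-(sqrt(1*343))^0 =-1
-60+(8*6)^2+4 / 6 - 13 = 6695 / 3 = 2231.67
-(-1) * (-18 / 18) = -1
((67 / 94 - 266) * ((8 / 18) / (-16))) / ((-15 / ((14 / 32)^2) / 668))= -62.81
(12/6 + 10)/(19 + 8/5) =60/103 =0.58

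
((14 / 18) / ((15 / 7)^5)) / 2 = 117649 / 13668750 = 0.01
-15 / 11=-1.36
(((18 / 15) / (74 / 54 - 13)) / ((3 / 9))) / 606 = -81 / 158570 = -0.00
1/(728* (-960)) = -1/698880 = -0.00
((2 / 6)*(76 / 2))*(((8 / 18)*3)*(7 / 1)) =1064 / 9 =118.22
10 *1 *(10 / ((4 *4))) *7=175 / 4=43.75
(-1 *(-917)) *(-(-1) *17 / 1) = 15589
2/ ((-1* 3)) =-2/ 3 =-0.67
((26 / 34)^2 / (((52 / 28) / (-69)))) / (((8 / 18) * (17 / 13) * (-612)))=81627 / 1336336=0.06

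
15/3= 5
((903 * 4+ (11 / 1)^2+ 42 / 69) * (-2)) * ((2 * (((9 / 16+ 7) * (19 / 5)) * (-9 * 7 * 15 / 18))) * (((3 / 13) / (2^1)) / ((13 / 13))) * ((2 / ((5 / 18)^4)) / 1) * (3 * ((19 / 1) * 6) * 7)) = 390715225795177668 / 186875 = 2090783816964.16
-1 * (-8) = 8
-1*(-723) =723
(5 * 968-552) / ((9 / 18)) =8576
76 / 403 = 0.19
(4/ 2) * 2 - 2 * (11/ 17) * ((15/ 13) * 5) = -766/ 221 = -3.47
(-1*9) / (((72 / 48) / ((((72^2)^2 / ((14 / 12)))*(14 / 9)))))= -214990848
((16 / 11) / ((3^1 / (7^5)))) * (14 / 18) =1882384 / 297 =6337.99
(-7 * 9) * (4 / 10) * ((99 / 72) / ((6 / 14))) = -1617 / 20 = -80.85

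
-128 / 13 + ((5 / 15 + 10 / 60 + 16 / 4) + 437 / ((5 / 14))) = 158373 / 130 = 1218.25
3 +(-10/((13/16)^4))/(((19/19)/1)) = -569677/28561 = -19.95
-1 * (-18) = 18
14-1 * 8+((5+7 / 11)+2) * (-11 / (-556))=855 / 139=6.15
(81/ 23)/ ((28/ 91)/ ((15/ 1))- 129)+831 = 480695268/ 578473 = 830.97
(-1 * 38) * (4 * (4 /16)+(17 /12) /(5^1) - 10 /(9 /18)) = 21337 /30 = 711.23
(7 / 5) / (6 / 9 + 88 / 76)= 399 / 520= 0.77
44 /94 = 22 /47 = 0.47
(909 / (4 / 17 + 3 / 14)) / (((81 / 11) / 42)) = 3701852 / 321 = 11532.25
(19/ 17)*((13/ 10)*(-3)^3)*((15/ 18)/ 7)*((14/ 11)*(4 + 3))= -15561/ 374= -41.61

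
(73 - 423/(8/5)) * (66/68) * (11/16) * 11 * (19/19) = -1404.71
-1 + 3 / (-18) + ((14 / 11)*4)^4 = 58904489 / 87846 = 670.54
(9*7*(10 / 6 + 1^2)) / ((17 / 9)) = 1512 / 17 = 88.94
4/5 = 0.80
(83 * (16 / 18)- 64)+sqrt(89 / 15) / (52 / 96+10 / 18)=24 * sqrt(1335) / 395+88 / 9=12.00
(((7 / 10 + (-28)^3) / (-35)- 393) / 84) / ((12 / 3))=3903 / 5600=0.70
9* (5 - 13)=-72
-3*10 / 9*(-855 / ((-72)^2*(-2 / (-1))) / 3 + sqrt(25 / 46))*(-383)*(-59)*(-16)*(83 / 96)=-890886725 / 31104 + 46888775*sqrt(46) / 414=739510.33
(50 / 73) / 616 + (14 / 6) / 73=2231 / 67452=0.03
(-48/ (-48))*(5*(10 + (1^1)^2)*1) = 55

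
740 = 740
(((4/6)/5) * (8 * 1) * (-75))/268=-20/67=-0.30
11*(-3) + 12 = -21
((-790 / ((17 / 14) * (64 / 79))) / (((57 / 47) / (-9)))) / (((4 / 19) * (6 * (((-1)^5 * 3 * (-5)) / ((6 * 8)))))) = 15097.71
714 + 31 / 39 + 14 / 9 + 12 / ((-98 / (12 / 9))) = 4105901 / 5733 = 716.19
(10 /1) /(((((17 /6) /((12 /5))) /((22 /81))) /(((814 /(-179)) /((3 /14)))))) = -4011392 /82161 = -48.82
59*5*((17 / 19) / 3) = 5015 / 57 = 87.98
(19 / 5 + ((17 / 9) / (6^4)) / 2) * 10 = 38.01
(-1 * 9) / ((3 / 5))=-15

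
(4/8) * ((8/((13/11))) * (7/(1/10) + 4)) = 3256/13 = 250.46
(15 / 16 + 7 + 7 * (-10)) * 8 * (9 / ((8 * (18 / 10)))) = -4965 / 16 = -310.31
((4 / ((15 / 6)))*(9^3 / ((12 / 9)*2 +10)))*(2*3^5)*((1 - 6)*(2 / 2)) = -4251528 / 19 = -223764.63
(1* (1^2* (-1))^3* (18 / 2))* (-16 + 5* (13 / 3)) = -51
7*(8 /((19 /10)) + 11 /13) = 8743 /247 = 35.40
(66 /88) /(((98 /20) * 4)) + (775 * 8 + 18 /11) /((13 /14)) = 374382529 /56056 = 6678.72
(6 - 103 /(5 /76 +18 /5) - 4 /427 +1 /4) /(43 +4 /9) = -0.50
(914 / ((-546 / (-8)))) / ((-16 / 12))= -10.04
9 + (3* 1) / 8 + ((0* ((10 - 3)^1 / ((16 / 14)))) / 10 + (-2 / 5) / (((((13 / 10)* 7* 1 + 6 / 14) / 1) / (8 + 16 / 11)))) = 526979 / 58696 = 8.98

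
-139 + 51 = -88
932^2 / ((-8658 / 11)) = -4777432 / 4329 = -1103.59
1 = 1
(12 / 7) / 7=12 / 49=0.24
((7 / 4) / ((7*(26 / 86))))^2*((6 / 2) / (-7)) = -5547 / 18928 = -0.29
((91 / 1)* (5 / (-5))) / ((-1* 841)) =91 / 841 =0.11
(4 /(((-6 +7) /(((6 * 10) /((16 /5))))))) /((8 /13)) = 975 /8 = 121.88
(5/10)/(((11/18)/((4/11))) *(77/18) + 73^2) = 0.00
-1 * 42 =-42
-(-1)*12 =12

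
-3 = -3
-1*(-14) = 14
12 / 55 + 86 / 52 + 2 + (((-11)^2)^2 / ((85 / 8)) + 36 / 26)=33626397 / 24310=1383.23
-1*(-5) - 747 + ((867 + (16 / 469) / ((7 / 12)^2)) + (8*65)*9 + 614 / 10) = 559185212 / 114905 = 4866.50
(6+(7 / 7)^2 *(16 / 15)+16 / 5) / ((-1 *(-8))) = 77 / 60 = 1.28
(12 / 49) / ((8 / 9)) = 27 / 98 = 0.28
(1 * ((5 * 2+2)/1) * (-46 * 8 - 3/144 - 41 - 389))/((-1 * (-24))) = -38305/96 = -399.01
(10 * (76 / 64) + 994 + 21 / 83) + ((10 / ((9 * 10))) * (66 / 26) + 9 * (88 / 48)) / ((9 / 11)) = 239272687 / 233064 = 1026.64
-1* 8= -8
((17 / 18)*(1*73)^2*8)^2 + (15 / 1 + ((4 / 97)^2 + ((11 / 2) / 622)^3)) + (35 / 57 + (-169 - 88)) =45192608751173205916858265 / 27876819908107584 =1621153664.59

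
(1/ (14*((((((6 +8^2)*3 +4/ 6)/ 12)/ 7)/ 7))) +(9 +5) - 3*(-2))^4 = 1659966706950721/ 9971220736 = 166475.78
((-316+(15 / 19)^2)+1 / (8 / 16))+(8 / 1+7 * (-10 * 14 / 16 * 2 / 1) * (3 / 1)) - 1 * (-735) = 44853 / 722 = 62.12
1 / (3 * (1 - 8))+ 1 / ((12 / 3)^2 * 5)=-59 / 1680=-0.04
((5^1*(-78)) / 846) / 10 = -13 / 282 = -0.05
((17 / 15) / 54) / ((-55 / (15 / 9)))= -17 / 26730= -0.00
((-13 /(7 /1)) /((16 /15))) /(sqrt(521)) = -195* sqrt(521) /58352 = -0.08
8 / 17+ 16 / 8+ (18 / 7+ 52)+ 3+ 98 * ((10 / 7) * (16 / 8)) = 40465 / 119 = 340.04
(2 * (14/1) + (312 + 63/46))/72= 15703/3312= 4.74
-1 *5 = -5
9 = 9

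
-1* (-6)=6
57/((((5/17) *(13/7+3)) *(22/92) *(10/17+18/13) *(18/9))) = 2028117/47960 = 42.29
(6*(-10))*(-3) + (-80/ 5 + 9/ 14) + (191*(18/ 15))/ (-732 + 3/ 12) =33669499/ 204890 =164.33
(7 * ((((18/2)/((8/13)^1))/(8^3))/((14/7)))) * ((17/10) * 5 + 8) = 27027/16384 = 1.65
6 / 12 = 1 / 2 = 0.50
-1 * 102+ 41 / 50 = -5059 / 50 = -101.18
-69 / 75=-23 / 25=-0.92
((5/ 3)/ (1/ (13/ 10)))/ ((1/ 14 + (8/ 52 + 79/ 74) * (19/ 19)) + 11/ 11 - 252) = -43771/ 5044584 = -0.01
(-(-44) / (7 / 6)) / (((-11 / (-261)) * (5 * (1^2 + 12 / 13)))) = 81432 / 875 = 93.07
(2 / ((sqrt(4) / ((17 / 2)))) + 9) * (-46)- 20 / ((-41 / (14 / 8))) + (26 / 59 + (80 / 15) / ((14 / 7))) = -5813140 / 7257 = -801.04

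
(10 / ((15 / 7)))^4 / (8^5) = 2401 / 165888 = 0.01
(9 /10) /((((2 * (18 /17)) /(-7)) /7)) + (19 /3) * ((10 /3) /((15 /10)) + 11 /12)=-1021 /1080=-0.95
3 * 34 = 102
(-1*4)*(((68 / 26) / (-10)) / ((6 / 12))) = 136 / 65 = 2.09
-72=-72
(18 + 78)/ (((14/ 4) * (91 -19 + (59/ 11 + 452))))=704/ 13587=0.05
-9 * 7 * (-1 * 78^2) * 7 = 2683044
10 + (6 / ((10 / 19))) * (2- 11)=-463 / 5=-92.60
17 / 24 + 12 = 305 / 24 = 12.71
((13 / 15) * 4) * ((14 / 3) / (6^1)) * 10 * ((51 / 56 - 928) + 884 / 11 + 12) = -2228161 / 99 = -22506.68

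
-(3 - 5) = 2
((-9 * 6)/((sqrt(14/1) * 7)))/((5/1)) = -27 * sqrt(14)/245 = -0.41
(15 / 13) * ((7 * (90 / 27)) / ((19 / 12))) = 17.00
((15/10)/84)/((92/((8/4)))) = 1/2576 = 0.00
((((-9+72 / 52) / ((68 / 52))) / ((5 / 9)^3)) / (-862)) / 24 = 24057 / 14654000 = 0.00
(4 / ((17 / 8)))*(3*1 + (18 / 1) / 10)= 9.04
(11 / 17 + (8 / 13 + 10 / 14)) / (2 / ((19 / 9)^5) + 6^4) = 3785955371 / 2482271647947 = 0.00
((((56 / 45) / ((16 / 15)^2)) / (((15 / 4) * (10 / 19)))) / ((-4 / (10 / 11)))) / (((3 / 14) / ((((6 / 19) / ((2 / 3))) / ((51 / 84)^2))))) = -2401 / 3179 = -0.76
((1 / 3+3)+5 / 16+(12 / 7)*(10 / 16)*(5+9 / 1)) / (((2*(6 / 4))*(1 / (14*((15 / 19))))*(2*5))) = 6265 / 912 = 6.87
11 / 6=1.83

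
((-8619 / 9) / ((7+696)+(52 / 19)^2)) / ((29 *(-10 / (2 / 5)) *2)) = 1037153 / 1115718450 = 0.00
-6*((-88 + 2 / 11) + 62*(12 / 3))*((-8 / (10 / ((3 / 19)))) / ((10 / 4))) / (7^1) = 6.94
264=264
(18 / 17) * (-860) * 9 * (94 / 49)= -13096080 / 833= -15721.58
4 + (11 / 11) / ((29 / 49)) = 5.69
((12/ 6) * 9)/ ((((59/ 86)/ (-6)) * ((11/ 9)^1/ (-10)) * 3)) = 429.34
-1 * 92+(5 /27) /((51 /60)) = -42128 /459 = -91.78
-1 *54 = -54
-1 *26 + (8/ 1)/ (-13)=-346/ 13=-26.62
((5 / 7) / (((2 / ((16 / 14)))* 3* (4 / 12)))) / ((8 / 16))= 0.82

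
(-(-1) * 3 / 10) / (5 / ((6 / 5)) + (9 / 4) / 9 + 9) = 18 / 805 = 0.02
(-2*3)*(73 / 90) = -73 / 15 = -4.87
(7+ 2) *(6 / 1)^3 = 1944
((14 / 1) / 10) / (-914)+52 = 237633 / 4570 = 52.00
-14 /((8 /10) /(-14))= 245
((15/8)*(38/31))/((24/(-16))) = -95/62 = -1.53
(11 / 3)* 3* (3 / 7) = 33 / 7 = 4.71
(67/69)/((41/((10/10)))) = 67/2829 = 0.02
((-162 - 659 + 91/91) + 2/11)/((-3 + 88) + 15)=-4509/550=-8.20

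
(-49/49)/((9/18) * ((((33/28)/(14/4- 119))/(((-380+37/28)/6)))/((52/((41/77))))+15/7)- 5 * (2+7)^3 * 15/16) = 1188723536/4060817574831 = 0.00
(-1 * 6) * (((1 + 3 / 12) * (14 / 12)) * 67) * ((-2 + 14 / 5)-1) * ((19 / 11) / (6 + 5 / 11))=8911 / 284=31.38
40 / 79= 0.51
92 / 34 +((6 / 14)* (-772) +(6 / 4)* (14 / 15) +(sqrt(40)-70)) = -236067 / 595 +2* sqrt(10) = -390.43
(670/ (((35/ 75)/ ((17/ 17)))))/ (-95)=-2010/ 133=-15.11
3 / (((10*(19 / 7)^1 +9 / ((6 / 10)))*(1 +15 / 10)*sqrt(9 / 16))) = 56 / 1475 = 0.04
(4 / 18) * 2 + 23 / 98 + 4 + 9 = 12065 / 882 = 13.68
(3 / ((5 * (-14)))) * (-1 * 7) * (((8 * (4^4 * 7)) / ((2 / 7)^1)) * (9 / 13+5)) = 5569536 / 65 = 85685.17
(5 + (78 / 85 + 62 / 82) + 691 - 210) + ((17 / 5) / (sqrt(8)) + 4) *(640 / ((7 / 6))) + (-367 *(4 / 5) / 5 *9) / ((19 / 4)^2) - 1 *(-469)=3786.96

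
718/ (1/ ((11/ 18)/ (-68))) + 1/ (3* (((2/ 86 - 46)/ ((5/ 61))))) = -52920157/ 8200596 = -6.45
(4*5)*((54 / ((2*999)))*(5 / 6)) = 50 / 111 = 0.45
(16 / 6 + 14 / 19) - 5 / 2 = 103 / 114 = 0.90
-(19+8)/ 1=-27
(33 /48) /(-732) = -11 /11712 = -0.00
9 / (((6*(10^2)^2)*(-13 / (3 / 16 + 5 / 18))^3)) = -300763 / 43734712320000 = -0.00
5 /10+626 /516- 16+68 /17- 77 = -11260 /129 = -87.29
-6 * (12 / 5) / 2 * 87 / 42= -522 / 35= -14.91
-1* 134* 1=-134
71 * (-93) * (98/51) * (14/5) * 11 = -33217492/85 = -390794.02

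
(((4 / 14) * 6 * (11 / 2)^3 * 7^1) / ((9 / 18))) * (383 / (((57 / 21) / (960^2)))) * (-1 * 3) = -29597828198400 / 19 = -1557780431494.74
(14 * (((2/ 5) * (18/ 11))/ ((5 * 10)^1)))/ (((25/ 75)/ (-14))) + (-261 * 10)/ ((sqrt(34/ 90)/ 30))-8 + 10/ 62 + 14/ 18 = -234900 * sqrt(85)/ 17-5661686/ 383625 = -127407.17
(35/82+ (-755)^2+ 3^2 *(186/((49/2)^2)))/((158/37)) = 4152446920809/31107356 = 133487.62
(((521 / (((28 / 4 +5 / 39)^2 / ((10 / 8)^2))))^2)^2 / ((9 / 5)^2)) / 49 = 415.00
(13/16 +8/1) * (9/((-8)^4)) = 1269/65536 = 0.02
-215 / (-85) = 43 / 17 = 2.53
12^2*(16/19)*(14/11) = 32256/209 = 154.33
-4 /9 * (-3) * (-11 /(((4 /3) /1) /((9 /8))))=-12.38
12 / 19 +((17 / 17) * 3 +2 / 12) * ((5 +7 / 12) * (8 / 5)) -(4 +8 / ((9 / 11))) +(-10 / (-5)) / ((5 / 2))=13631 / 855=15.94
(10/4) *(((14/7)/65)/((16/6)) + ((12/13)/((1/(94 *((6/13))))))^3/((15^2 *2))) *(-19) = -1309053045129/193072360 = -6780.12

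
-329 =-329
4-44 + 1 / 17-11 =-866 / 17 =-50.94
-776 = -776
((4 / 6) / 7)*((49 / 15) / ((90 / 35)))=49 / 405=0.12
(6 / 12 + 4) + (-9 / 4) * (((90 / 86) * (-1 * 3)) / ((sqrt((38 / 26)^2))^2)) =484749 / 62092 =7.81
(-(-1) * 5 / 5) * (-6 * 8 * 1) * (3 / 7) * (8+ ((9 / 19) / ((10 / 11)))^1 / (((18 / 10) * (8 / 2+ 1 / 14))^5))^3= -10532.67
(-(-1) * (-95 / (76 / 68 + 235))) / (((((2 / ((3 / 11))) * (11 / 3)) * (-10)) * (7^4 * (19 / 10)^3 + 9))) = 0.00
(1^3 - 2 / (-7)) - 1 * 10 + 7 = -12 / 7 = -1.71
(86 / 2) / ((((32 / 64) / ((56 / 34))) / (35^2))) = 2949800 / 17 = 173517.65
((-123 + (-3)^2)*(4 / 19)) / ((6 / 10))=-40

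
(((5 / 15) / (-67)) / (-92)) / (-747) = -1 / 13813524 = -0.00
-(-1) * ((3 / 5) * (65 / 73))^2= 1521 / 5329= 0.29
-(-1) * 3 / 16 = 3 / 16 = 0.19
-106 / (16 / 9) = -477 / 8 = -59.62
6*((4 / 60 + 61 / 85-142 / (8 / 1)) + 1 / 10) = -17203 / 170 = -101.19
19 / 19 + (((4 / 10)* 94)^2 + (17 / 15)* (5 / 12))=1273709 / 900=1415.23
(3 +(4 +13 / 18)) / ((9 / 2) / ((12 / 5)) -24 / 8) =-556 / 81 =-6.86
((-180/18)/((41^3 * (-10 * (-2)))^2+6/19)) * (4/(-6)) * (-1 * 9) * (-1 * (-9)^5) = -33657930/18050396115803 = -0.00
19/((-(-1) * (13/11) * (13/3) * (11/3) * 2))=171/338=0.51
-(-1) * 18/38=9/19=0.47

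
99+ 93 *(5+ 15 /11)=690.82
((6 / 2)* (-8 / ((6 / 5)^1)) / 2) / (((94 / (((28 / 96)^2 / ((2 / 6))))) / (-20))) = 1225 / 2256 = 0.54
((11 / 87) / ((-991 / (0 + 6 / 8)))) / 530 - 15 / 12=-76158361 / 60926680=-1.25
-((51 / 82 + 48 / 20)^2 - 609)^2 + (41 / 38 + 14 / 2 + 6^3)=-193076589024828979 / 536894590000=-359617.31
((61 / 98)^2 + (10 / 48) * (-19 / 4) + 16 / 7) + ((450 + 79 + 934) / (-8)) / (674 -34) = 51551131 / 36879360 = 1.40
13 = 13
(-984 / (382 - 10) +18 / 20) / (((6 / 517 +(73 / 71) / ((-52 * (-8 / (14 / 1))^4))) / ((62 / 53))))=264356178944 / 22510485685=11.74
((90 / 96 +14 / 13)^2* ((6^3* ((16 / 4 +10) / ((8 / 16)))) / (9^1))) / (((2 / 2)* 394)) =3686781 / 532688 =6.92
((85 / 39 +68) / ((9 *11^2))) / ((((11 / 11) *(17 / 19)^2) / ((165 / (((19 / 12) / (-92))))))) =-5628560 / 7293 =-771.78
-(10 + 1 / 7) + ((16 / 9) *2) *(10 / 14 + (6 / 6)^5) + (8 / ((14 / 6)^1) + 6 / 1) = 113 / 21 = 5.38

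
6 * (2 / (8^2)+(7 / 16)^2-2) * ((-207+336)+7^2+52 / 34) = -1041495 / 544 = -1914.51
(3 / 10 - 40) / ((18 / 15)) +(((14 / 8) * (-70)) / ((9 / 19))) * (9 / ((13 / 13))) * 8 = -223837 / 12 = -18653.08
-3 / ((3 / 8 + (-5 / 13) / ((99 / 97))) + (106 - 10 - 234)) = 30888 / 1420867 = 0.02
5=5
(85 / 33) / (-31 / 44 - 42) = -340 / 5637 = -0.06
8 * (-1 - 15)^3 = -32768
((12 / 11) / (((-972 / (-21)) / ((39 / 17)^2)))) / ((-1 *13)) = -0.01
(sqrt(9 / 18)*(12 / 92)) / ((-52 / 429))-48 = -48-99*sqrt(2) / 184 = -48.76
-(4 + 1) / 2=-5 / 2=-2.50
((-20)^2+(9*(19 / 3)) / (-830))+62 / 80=266069 / 664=400.71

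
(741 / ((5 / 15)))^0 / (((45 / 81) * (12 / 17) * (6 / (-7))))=-119 / 40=-2.98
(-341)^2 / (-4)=-116281 / 4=-29070.25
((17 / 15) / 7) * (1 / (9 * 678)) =17 / 640710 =0.00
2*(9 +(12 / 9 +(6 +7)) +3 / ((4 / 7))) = 57.17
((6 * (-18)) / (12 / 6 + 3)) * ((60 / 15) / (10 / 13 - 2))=351 / 5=70.20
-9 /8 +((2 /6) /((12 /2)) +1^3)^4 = 12223 /104976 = 0.12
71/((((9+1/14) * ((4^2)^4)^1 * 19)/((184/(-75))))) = -11431/741273600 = -0.00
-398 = -398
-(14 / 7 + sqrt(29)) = -sqrt(29) - 2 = -7.39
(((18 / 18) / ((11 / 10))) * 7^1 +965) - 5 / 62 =662415 / 682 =971.28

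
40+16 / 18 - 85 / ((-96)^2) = 376747 / 9216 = 40.88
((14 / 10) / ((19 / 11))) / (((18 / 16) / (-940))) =-115808 / 171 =-677.24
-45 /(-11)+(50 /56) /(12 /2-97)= 114385 /28028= 4.08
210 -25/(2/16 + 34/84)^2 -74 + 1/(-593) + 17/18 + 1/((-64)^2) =8287817336393/173155848192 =47.86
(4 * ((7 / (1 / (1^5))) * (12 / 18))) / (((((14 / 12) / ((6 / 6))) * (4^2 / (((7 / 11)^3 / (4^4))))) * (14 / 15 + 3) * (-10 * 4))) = -1029 / 160827392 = -0.00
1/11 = 0.09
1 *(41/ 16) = 2.56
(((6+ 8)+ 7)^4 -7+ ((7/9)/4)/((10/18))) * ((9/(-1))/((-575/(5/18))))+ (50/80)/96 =373393627/441600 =845.55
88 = 88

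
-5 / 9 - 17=-158 / 9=-17.56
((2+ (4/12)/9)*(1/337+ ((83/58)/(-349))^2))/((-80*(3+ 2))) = -4532661727/298256895506880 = -0.00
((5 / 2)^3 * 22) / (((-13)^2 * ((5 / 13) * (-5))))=-55 / 52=-1.06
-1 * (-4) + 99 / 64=355 / 64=5.55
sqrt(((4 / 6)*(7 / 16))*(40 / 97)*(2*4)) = 0.98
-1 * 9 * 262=-2358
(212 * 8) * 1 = 1696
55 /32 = 1.72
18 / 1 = 18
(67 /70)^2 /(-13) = -4489 /63700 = -0.07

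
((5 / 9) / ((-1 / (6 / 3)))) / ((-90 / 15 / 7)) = 35 / 27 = 1.30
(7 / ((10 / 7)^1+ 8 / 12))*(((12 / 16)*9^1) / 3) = 1323 / 176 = 7.52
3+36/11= 69/11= 6.27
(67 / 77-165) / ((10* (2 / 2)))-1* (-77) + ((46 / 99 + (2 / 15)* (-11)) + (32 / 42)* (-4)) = 27986 / 495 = 56.54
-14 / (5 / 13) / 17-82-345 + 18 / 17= -36387 / 85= -428.08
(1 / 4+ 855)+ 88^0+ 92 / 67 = 229843 / 268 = 857.62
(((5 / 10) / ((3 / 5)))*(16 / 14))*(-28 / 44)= -0.61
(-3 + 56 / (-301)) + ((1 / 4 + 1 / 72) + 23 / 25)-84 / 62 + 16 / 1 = 30335623 / 2399400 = 12.64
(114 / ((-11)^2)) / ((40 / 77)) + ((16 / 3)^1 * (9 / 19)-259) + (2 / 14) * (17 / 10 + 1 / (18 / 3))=-3190093 / 12540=-254.39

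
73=73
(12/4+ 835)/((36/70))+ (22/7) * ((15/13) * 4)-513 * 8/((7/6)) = -1873.76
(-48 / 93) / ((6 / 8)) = -64 / 93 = -0.69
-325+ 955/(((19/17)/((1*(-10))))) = -168525/19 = -8869.74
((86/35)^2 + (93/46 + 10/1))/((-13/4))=-2035282/366275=-5.56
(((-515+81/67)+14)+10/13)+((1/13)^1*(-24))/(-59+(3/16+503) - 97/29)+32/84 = -27845547776/55842423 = -498.65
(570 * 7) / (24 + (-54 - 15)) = -266 / 3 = -88.67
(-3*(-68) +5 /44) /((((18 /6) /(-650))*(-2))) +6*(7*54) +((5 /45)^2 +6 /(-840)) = 1520600297 /62370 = 24380.32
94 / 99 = 0.95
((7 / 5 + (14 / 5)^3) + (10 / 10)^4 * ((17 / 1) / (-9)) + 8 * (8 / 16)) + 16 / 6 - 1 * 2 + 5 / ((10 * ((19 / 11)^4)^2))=998738792047597 / 38213016842250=26.14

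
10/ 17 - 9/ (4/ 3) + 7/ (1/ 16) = 7197/ 68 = 105.84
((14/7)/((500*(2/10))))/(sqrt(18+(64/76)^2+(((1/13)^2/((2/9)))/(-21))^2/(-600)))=44954*sqrt(15123437927434)/37808594818585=0.00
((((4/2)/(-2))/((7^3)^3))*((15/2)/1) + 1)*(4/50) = 80707199/1008840175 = 0.08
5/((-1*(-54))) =5/54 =0.09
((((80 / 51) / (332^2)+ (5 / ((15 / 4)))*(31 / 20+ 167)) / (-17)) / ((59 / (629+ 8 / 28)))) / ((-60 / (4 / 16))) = 0.59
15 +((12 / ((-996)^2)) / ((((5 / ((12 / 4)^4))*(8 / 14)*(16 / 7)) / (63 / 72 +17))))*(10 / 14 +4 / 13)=1058343747 / 70543360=15.00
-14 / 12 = -7 / 6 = -1.17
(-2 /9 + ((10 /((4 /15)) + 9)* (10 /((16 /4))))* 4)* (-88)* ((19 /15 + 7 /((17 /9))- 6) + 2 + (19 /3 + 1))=-339714.28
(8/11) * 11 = 8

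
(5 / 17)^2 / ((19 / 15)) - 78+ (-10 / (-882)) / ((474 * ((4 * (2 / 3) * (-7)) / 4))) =-417435490571 / 5356426572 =-77.93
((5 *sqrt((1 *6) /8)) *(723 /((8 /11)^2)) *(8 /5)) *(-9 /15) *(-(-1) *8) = -262449 *sqrt(3) /10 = -45457.50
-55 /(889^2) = -55 /790321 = -0.00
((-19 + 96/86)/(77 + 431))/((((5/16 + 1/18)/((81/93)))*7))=-747468/62806961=-0.01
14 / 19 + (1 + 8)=185 / 19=9.74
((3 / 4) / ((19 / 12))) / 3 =3 / 19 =0.16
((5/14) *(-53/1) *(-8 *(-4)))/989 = -4240/6923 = -0.61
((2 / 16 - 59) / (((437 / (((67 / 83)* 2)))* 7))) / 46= -31557 / 46717048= -0.00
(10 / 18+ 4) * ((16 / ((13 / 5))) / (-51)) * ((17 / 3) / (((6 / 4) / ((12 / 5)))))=-5248 / 1053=-4.98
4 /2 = 2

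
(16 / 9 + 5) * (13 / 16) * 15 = 3965 / 48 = 82.60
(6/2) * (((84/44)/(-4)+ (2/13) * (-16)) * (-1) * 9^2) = 408483/572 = 714.13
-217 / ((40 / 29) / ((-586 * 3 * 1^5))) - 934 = 5512867 / 20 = 275643.35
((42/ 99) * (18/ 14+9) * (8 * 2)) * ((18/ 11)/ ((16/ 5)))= 4320/ 121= 35.70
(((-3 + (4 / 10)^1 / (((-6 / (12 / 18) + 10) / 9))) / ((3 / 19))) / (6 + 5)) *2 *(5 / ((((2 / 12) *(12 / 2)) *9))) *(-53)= -2014 / 99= -20.34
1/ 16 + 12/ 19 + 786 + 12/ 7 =1677733/ 2128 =788.41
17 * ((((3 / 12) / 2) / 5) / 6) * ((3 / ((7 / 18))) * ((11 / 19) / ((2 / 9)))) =15147 / 10640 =1.42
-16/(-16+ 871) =-16/855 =-0.02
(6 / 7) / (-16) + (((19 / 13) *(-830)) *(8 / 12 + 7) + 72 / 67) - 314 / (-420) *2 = -971799797 / 104520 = -9297.74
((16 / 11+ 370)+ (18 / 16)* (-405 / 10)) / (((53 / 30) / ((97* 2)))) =83454435 / 2332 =35786.64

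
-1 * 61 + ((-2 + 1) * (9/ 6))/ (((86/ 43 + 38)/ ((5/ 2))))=-1955/ 32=-61.09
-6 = -6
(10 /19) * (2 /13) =20 /247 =0.08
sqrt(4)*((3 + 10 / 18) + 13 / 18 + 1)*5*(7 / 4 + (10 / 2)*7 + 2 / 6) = 211375 / 108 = 1957.18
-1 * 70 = -70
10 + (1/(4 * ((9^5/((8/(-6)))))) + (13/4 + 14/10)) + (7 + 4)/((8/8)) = 90876391/3542940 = 25.65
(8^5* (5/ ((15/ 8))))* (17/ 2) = 2228224/ 3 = 742741.33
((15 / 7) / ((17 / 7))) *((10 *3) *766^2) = 264040200 / 17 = 15531776.47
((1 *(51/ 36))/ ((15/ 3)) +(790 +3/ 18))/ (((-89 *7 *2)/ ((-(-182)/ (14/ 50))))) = -1027585/ 2492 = -412.35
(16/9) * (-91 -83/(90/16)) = -76144/405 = -188.01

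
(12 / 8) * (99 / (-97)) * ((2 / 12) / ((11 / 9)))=-81 / 388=-0.21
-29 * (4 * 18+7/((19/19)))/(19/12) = -27492/19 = -1446.95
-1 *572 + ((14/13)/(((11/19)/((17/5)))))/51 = -571.88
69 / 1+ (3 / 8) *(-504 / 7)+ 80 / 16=47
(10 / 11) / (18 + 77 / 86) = 172 / 3575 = 0.05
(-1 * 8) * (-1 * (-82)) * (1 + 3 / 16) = -779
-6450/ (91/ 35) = -32250/ 13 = -2480.77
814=814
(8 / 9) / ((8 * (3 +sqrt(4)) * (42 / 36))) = 2 / 105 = 0.02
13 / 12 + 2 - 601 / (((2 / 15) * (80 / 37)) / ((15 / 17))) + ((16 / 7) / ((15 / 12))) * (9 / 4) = -104658697 / 57120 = -1832.26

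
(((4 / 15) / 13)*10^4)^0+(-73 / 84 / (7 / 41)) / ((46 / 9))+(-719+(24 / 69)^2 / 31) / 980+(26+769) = 25529472071 / 32142040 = 794.27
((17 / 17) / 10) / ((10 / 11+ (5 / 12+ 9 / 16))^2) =139392 / 4970045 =0.03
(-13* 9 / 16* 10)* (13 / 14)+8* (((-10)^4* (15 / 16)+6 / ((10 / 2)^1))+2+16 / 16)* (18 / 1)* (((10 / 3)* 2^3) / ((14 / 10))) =411611805 / 16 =25725737.81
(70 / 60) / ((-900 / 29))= -203 / 5400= -0.04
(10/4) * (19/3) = 95/6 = 15.83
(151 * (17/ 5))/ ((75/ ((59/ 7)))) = 151453/ 2625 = 57.70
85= 85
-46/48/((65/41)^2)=-38663/101400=-0.38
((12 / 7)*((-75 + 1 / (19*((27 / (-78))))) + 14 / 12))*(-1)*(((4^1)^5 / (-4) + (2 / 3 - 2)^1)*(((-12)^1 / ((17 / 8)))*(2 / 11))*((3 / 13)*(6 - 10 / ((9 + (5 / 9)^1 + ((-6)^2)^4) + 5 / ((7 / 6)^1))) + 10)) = 978937777861417600 / 2565972482073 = 381507.51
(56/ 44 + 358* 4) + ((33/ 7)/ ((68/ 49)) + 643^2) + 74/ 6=931031119/ 2244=414898.00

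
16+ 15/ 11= 17.36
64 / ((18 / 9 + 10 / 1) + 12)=8 / 3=2.67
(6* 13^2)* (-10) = -10140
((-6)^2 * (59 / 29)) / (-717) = -708 / 6931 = -0.10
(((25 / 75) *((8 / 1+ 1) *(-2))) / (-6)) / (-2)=-1 / 2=-0.50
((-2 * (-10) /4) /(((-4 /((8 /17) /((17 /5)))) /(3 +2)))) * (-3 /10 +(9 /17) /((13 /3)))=9825 /63869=0.15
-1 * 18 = -18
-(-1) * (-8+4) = -4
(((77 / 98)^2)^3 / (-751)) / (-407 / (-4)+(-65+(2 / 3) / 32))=-5314683 / 623782056940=-0.00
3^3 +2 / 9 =245 / 9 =27.22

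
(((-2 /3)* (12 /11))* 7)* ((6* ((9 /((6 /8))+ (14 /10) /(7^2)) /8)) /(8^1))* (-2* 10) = 1263 /11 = 114.82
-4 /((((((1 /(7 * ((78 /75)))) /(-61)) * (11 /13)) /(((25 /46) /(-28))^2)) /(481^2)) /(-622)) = -18544156768475 /162932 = -113815314.17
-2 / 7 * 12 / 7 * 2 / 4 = -12 / 49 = -0.24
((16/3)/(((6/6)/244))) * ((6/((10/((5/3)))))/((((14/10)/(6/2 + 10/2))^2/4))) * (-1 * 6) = -49971200/49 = -1019820.41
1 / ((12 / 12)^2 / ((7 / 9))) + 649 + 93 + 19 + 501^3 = 1131770365 / 9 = 125752262.78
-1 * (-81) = 81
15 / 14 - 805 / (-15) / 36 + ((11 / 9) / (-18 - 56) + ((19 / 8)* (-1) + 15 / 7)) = 129427 / 55944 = 2.31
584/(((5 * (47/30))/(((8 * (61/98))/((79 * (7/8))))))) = 6839808/1273559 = 5.37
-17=-17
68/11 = 6.18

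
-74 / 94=-0.79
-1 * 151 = -151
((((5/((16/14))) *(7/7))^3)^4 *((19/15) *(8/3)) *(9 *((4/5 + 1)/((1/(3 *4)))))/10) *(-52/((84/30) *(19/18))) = -56810451325.30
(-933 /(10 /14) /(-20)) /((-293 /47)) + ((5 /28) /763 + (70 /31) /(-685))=-1741202660516 /166154637775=-10.48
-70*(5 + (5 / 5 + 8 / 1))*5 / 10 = -490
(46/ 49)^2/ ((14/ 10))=10580/ 16807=0.63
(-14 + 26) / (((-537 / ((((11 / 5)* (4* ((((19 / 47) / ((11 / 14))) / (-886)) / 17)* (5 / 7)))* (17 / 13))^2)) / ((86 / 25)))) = -1986944 / 327855831357275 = -0.00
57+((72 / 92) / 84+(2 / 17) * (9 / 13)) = 4062693 / 71162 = 57.09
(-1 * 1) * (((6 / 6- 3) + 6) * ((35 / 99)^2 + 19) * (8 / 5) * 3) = -5998208 / 16335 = -367.20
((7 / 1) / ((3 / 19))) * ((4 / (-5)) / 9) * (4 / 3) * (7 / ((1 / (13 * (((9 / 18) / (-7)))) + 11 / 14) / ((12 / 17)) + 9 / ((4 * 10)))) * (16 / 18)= 84721 / 486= 174.32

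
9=9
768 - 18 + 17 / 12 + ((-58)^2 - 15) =49205 / 12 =4100.42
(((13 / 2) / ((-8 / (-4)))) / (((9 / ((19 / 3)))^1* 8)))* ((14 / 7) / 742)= 247 / 320544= 0.00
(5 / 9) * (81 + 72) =85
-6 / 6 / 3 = -1 / 3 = -0.33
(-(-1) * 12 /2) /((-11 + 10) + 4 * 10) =2 /13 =0.15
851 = 851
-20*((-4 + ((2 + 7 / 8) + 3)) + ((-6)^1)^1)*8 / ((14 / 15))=4950 / 7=707.14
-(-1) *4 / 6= 2 / 3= 0.67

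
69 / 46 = 3 / 2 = 1.50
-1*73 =-73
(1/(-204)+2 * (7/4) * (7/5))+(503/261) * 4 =1118471/88740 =12.60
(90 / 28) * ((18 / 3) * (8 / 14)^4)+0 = 34560 / 16807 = 2.06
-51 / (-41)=51 / 41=1.24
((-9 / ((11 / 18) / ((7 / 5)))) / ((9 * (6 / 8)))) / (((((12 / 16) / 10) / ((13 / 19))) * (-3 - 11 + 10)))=1456 / 209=6.97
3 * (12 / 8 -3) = -9 / 2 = -4.50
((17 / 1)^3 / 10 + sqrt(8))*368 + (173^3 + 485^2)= 736*sqrt(2) + 27968702 / 5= 5594781.26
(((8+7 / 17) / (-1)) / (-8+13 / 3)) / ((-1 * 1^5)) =-39 / 17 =-2.29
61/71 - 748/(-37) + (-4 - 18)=-2429/2627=-0.92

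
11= 11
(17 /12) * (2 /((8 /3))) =17 /16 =1.06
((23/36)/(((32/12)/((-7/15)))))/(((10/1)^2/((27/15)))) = -161/80000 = -0.00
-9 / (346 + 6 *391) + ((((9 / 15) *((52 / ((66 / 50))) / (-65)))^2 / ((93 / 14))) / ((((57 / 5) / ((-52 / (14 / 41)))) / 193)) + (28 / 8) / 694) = -7687137496343 / 149791687551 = -51.32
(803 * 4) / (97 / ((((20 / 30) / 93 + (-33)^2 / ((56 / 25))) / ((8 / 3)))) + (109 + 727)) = 6099497261 / 1588550735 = 3.84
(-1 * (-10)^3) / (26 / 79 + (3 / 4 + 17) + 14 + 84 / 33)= 695200 / 24071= 28.88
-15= -15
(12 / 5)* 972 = 11664 / 5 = 2332.80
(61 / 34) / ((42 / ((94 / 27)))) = 2867 / 19278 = 0.15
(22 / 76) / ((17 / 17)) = 11 / 38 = 0.29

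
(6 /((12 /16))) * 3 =24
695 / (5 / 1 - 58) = -695 / 53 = -13.11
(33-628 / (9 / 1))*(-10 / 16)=1655 / 72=22.99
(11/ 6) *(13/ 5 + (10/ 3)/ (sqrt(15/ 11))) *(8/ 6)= 286/ 45 + 44 *sqrt(165)/ 81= 13.33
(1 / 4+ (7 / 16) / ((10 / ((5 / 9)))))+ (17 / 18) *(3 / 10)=803 / 1440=0.56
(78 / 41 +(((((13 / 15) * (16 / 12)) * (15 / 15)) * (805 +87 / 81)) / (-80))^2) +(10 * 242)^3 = 21444825833253087599 / 1513130625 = 14172488137.47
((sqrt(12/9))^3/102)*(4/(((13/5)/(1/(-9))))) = -80*sqrt(3)/53703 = -0.00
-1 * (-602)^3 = 218167208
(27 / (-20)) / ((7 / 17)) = -459 / 140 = -3.28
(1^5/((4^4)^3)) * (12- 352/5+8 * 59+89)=2513/83886080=0.00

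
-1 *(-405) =405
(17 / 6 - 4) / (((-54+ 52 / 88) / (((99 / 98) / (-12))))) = -121 / 65800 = -0.00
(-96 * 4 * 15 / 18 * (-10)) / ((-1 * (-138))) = 1600 / 69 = 23.19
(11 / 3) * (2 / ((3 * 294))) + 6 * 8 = 63515 / 1323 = 48.01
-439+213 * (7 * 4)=5525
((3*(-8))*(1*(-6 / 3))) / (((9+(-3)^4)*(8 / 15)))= 1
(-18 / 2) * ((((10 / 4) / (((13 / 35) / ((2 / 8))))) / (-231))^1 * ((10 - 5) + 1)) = 225 / 572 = 0.39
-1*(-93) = 93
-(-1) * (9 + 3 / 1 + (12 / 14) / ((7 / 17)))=690 / 49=14.08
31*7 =217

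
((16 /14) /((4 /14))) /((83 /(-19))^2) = 1444 /6889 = 0.21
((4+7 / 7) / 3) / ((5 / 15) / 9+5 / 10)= 90 / 29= 3.10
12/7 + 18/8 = 111/28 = 3.96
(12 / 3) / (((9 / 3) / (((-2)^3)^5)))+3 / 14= -1834999 / 42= -43690.45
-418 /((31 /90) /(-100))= 3762000 /31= 121354.84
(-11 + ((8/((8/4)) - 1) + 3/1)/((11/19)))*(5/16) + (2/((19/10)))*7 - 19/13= 248139/43472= 5.71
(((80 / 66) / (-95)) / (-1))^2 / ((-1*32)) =-2 / 393129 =-0.00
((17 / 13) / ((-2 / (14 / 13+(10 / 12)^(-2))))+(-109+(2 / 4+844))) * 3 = 18603207 / 8450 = 2201.56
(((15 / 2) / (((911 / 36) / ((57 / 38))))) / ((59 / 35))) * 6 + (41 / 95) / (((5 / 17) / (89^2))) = 296785241563 / 25530775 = 11624.61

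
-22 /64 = -11 /32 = -0.34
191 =191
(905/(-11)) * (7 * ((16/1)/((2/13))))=-658840/11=-59894.55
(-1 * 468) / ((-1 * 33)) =156 / 11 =14.18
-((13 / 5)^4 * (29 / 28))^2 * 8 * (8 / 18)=-7964.79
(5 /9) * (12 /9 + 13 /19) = 575 /513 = 1.12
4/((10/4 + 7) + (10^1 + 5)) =0.16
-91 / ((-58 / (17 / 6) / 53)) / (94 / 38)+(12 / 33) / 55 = 942551969 / 9895380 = 95.25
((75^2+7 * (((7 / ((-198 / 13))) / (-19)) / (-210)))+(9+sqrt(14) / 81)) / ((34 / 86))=43 * sqrt(14) / 1377+27341685407 / 1918620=14250.82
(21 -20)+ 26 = 27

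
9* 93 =837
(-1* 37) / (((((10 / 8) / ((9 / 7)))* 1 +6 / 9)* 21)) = -444 / 413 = -1.08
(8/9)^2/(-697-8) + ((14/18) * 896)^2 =27733278656/57105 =485654.12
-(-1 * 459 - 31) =490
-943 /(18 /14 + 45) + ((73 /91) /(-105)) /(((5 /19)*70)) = -3679307273 /180589500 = -20.37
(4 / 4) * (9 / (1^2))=9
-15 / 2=-7.50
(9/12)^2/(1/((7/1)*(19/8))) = 1197/128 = 9.35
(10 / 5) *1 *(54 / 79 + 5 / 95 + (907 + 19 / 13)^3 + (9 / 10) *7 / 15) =123623316402685887 / 82442425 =1499510918.11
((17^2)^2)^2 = 6975757441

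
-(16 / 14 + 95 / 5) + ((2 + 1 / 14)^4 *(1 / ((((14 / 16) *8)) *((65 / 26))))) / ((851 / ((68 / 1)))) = -2868960133 / 143027570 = -20.06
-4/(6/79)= -158/3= -52.67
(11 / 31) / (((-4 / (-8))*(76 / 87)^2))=0.93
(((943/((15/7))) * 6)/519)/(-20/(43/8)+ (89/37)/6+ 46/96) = -48010016/26808945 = -1.79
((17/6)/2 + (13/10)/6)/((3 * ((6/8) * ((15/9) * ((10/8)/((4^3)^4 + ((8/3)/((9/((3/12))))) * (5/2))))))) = 177570056104/30375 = 5845927.77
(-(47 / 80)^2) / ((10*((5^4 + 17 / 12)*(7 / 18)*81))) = -2209 / 1262856000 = -0.00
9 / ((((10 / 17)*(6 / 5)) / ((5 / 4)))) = 255 / 16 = 15.94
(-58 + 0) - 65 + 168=45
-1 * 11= -11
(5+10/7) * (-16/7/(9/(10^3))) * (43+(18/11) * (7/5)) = -39856000/539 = -73944.34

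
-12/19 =-0.63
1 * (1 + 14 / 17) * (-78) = -2418 / 17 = -142.24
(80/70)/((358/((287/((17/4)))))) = 656/3043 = 0.22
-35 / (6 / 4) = -70 / 3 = -23.33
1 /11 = 0.09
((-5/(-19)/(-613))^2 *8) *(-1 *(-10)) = 0.00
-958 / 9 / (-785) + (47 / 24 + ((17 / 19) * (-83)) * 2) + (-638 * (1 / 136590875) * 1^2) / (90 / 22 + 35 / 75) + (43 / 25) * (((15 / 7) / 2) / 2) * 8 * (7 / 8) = -139.98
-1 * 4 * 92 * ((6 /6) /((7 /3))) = -1104 /7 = -157.71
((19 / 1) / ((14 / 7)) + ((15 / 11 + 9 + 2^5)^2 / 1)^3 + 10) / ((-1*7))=-825774277.45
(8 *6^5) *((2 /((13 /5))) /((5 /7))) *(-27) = -23514624 /13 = -1808817.23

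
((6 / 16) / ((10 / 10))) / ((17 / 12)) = 9 / 34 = 0.26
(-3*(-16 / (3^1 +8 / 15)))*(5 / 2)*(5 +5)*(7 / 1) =2377.36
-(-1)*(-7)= -7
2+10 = 12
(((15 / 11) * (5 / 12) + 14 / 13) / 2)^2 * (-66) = -2656443 / 59488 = -44.66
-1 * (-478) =478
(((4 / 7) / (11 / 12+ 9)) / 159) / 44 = 4 / 485639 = 0.00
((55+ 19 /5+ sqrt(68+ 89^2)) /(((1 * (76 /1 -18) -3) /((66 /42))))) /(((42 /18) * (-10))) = -3 * sqrt(7989) /2450 -9 /125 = -0.18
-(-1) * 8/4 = 2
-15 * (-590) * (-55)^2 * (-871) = -23317758750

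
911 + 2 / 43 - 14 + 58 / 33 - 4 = 1269727 / 1419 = 894.80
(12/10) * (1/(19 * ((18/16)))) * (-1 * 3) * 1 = -16/95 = -0.17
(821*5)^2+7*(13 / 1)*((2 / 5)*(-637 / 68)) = 2864616283 / 170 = 16850684.02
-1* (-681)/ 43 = 681/ 43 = 15.84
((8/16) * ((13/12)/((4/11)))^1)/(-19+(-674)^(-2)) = -16240367/207149832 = -0.08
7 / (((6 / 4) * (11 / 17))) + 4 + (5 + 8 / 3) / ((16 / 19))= 10727 / 528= 20.32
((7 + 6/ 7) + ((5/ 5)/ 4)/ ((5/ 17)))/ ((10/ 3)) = 3657/ 1400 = 2.61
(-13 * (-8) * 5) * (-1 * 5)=-2600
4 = 4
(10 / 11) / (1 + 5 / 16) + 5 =1315 / 231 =5.69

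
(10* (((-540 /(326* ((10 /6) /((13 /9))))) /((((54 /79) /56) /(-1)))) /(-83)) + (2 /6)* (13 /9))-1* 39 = -19246240 /365283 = -52.69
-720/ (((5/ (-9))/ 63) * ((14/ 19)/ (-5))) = -554040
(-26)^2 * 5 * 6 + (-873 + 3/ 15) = 97036/ 5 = 19407.20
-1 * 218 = -218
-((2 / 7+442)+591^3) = -206425513.29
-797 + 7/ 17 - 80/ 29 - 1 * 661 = -1460.35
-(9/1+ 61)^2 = -4900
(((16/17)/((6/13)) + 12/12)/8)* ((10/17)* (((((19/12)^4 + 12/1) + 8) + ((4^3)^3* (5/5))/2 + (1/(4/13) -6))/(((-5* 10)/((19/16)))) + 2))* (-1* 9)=1600107332701/255688704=6258.03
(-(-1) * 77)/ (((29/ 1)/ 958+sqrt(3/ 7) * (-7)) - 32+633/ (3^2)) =90858636 * sqrt(21)/ 1711878379+3485664798/ 1711878379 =2.28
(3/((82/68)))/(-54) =-17/369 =-0.05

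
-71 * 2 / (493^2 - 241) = -71 / 121404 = -0.00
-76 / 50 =-38 / 25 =-1.52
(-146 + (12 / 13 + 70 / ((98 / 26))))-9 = -12331 / 91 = -135.51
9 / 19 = 0.47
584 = 584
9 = 9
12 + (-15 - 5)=-8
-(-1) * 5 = 5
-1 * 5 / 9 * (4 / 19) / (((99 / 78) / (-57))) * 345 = 59800 / 33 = 1812.12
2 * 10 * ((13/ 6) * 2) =260/ 3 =86.67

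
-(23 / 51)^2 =-529 / 2601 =-0.20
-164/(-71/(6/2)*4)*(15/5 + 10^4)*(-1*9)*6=-66439926/71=-935773.61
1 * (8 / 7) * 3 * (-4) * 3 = -41.14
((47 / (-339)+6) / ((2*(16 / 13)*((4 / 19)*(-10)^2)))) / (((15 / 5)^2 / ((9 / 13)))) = 37753 / 4339200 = 0.01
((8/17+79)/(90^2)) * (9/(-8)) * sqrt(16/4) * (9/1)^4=-984879/6800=-144.84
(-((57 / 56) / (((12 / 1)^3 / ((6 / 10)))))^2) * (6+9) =-361 / 192675840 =-0.00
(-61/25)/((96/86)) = -2623/1200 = -2.19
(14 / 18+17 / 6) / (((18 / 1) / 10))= 2.01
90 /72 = 1.25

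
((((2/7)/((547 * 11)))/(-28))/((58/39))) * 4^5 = -9984/8550157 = -0.00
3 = 3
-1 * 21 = -21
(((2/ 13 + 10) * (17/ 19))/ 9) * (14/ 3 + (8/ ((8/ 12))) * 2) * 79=5081912/ 2223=2286.06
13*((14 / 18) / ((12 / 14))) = 637 / 54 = 11.80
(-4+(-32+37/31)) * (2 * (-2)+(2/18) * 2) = 36686/279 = 131.49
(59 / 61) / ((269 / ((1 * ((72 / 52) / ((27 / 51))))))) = 2006 / 213317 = 0.01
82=82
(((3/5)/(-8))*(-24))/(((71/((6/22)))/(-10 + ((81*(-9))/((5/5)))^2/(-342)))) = -1604583/148390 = -10.81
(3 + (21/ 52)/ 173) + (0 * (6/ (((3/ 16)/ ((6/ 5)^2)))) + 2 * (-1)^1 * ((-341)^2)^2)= -243274707103303/ 8996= -27042541919.00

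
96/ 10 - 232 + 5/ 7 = -7759/ 35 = -221.69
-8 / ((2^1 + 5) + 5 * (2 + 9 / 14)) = -112 / 283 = -0.40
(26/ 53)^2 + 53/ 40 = 175917/ 112360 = 1.57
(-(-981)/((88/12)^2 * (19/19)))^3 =688231506789/113379904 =6070.14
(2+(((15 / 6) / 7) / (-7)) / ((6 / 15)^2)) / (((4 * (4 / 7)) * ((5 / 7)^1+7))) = 659 / 6912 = 0.10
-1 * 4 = -4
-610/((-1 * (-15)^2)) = 122/45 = 2.71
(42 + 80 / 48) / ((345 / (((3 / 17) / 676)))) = 131 / 3964740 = 0.00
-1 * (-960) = 960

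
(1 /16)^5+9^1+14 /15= 156237839 /15728640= 9.93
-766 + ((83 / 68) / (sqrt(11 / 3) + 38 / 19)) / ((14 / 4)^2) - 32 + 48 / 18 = -1986044 / 2499 - 83 *sqrt(33) / 833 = -795.31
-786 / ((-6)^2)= -131 / 6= -21.83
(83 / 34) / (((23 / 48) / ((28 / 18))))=7.92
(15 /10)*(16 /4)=6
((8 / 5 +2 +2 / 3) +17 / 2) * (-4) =-766 / 15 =-51.07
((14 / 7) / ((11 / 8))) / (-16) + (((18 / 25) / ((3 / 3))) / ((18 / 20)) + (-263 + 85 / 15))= -42343 / 165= -256.62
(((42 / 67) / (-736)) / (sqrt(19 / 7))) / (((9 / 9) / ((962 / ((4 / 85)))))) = -10.57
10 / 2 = 5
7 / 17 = 0.41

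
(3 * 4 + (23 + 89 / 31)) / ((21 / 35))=5870 / 93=63.12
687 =687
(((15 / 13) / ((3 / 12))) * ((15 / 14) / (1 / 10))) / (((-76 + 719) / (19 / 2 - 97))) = -56250 / 8359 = -6.73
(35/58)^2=1225/3364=0.36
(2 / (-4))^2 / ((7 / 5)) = 5 / 28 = 0.18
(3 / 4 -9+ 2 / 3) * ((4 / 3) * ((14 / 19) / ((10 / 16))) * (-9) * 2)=20384 / 95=214.57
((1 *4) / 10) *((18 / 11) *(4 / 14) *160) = 2304 / 77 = 29.92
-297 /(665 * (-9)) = 0.05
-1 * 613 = -613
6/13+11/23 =281/299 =0.94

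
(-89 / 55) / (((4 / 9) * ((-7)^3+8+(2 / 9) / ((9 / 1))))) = 64881 / 5969260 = 0.01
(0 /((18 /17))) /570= 0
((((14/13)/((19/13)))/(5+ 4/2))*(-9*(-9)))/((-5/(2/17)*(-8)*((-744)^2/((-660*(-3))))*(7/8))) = 891/8691284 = 0.00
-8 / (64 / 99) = -99 / 8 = -12.38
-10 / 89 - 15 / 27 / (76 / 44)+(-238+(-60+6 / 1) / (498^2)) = -49996646263 / 209687382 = -238.43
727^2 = 528529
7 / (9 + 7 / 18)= 126 / 169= 0.75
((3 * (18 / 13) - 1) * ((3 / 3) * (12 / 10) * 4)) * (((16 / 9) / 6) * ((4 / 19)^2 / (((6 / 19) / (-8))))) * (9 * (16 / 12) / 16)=-3.78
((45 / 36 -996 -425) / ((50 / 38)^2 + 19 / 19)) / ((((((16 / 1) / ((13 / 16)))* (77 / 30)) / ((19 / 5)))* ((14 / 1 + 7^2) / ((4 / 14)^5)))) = -168793131 / 142914358048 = -0.00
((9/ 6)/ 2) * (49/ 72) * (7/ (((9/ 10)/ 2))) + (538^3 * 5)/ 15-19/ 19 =11211904283/ 216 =51906964.27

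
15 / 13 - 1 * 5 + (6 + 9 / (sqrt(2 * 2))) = 173 / 26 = 6.65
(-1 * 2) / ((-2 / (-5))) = -5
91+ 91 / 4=455 / 4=113.75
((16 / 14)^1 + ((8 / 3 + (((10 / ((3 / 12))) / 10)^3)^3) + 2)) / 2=131074.90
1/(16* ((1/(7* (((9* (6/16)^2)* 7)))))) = 3969/1024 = 3.88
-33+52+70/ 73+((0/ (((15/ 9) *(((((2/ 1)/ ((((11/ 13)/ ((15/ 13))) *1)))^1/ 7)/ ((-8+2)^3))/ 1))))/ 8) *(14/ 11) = 1457/ 73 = 19.96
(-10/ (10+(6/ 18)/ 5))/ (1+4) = -30/ 151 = -0.20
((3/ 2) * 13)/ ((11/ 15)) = 585/ 22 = 26.59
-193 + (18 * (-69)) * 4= -5161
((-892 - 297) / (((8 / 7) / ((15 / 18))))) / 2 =-41615 / 96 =-433.49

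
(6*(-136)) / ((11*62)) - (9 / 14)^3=-1368141 / 935704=-1.46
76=76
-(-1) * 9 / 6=3 / 2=1.50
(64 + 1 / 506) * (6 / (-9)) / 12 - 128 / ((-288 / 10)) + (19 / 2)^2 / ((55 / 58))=4374641 / 45540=96.06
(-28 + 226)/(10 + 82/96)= 9504/521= 18.24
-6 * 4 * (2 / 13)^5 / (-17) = 0.00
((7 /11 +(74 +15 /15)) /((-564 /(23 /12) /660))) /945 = -4784 /26649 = -0.18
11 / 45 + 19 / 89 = 1834 / 4005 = 0.46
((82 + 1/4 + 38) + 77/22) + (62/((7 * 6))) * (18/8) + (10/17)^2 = 515531/4046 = 127.42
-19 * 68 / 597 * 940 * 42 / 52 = -4250680 / 2587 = -1643.09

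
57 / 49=1.16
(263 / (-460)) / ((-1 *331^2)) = 263 / 50398060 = 0.00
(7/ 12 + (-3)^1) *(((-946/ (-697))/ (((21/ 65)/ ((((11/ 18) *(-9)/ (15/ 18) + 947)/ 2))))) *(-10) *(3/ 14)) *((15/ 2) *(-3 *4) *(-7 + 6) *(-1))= -31442450325/ 34153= -920635.09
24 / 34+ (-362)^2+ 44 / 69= 153716188 / 1173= 131045.34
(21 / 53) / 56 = 3 / 424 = 0.01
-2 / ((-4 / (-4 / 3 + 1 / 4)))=-13 / 24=-0.54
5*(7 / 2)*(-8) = -140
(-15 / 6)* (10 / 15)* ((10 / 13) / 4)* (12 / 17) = -50 / 221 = -0.23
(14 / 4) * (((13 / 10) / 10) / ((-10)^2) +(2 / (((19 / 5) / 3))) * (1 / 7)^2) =312103 / 2660000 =0.12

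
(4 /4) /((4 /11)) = 11 /4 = 2.75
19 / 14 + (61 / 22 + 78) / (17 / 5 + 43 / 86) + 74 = 576985 / 6006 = 96.07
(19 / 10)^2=361 / 100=3.61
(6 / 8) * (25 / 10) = 15 / 8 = 1.88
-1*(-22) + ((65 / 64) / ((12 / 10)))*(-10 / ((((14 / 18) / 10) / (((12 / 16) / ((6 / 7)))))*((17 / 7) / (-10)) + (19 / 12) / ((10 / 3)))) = 152363 / 45704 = 3.33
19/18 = 1.06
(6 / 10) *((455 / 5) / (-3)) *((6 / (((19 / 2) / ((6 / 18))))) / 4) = -0.96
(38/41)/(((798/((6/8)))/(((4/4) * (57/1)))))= 57/1148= 0.05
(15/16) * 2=15/8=1.88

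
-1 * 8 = -8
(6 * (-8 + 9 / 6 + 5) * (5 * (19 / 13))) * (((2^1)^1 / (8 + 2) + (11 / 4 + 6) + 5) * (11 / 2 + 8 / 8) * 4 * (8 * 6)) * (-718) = 822121488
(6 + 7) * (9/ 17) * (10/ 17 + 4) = 9126/ 289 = 31.58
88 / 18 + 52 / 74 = 1862 / 333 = 5.59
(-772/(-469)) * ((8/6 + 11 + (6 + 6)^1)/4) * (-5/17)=-70445/23919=-2.95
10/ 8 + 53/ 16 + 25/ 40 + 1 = 99/ 16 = 6.19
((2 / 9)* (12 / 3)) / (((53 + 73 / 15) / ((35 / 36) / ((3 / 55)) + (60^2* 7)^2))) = 48988801375 / 5022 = 9754838.98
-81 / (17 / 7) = -567 / 17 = -33.35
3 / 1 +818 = 821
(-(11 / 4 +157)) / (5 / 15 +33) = -1917 / 400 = -4.79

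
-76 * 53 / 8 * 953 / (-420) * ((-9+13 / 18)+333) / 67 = 160265057 / 28944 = 5537.07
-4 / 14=-2 / 7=-0.29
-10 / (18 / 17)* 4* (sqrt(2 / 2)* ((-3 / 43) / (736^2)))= 85 / 17469696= 0.00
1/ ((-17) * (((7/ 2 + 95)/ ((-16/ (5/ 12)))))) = 0.02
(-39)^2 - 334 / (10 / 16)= 986.60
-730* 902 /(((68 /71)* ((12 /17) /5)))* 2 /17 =-58438325 /102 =-572924.75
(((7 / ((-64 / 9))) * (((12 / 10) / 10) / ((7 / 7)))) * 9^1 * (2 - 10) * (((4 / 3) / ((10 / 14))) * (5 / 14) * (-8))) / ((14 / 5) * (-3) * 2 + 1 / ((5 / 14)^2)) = 81 / 16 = 5.06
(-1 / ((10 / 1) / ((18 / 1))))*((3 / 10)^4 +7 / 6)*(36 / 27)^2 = -35243 / 9375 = -3.76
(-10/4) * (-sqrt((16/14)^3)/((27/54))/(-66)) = -40 * sqrt(14)/1617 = -0.09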